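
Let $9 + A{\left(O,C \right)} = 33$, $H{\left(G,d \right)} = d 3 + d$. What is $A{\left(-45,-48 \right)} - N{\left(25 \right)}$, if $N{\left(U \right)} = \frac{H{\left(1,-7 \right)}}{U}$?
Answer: $\frac{628}{25} \approx 25.12$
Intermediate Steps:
$H{\left(G,d \right)} = 4 d$ ($H{\left(G,d \right)} = 3 d + d = 4 d$)
$A{\left(O,C \right)} = 24$ ($A{\left(O,C \right)} = -9 + 33 = 24$)
$N{\left(U \right)} = - \frac{28}{U}$ ($N{\left(U \right)} = \frac{4 \left(-7\right)}{U} = - \frac{28}{U}$)
$A{\left(-45,-48 \right)} - N{\left(25 \right)} = 24 - - \frac{28}{25} = 24 + \frac{28}{25} = \frac{628}{25}$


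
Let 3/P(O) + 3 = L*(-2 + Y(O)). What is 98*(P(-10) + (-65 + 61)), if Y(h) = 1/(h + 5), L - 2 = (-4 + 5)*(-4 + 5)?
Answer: -3381/8 ≈ -422.63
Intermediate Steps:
L = 3 (L = 2 + (-4 + 5)*(-4 + 5) = 2 + 1*1 = 2 + 1 = 3)
Y(h) = 1/(5 + h)
P(O) = 3/(-9 + 3/(5 + O)) (P(O) = 3/(-3 + 3*(-2 + 1/(5 + O))) = 3/(-3 + (-6 + 3/(5 + O))) = 3/(-9 + 3/(5 + O)))
98*(P(-10) + (-65 + 61)) = 98*((-5 - 1*(-10))/(14 + 3*(-10)) + (-65 + 61)) = 98*((-5 + 10)/(14 - 30) - 4) = 98*(5/(-16) - 4) = 98*(-1/16*5 - 4) = 98*(-5/16 - 4) = 98*(-69/16) = -3381/8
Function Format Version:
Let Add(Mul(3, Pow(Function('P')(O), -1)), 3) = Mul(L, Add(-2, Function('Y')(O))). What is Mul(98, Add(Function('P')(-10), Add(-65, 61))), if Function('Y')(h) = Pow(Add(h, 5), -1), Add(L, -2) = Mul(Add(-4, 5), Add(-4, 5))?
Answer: Rational(-3381, 8) ≈ -422.63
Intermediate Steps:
L = 3 (L = Add(2, Mul(Add(-4, 5), Add(-4, 5))) = Add(2, Mul(1, 1)) = Add(2, 1) = 3)
Function('Y')(h) = Pow(Add(5, h), -1)
Function('P')(O) = Mul(3, Pow(Add(-9, Mul(3, Pow(Add(5, O), -1))), -1)) (Function('P')(O) = Mul(3, Pow(Add(-3, Mul(3, Add(-2, Pow(Add(5, O), -1)))), -1)) = Mul(3, Pow(Add(-3, Add(-6, Mul(3, Pow(Add(5, O), -1)))), -1)) = Mul(3, Pow(Add(-9, Mul(3, Pow(Add(5, O), -1))), -1)))
Mul(98, Add(Function('P')(-10), Add(-65, 61))) = Mul(98, Add(Mul(Pow(Add(14, Mul(3, -10)), -1), Add(-5, Mul(-1, -10))), Add(-65, 61))) = Mul(98, Add(Mul(Pow(Add(14, -30), -1), Add(-5, 10)), -4)) = Mul(98, Add(Mul(Pow(-16, -1), 5), -4)) = Mul(98, Add(Mul(Rational(-1, 16), 5), -4)) = Mul(98, Add(Rational(-5, 16), -4)) = Mul(98, Rational(-69, 16)) = Rational(-3381, 8)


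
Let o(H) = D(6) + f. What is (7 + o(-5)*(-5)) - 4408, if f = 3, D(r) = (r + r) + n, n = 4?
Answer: -4496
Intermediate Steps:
D(r) = 4 + 2*r (D(r) = (r + r) + 4 = 2*r + 4 = 4 + 2*r)
o(H) = 19 (o(H) = (4 + 2*6) + 3 = (4 + 12) + 3 = 16 + 3 = 19)
(7 + o(-5)*(-5)) - 4408 = (7 + 19*(-5)) - 4408 = (7 - 95) - 4408 = -88 - 4408 = -4496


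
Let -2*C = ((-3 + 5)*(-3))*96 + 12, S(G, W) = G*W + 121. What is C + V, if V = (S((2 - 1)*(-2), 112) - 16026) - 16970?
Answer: -32817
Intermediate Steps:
S(G, W) = 121 + G*W
C = 282 (C = -(((-3 + 5)*(-3))*96 + 12)/2 = -((2*(-3))*96 + 12)/2 = -(-6*96 + 12)/2 = -(-576 + 12)/2 = -1/2*(-564) = 282)
V = -33099 (V = ((121 + ((2 - 1)*(-2))*112) - 16026) - 16970 = ((121 + (1*(-2))*112) - 16026) - 16970 = ((121 - 2*112) - 16026) - 16970 = ((121 - 224) - 16026) - 16970 = (-103 - 16026) - 16970 = -16129 - 16970 = -33099)
C + V = 282 - 33099 = -32817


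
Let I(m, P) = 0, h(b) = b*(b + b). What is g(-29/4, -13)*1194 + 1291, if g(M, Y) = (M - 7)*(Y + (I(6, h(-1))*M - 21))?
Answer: 579784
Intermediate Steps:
h(b) = 2*b**2 (h(b) = b*(2*b) = 2*b**2)
g(M, Y) = (-21 + Y)*(-7 + M) (g(M, Y) = (M - 7)*(Y + (0*M - 21)) = (-7 + M)*(Y + (0 - 21)) = (-7 + M)*(Y - 21) = (-7 + M)*(-21 + Y) = (-21 + Y)*(-7 + M))
g(-29/4, -13)*1194 + 1291 = (147 - (-609)/4 - 7*(-13) - 29/4*(-13))*1194 + 1291 = (147 - (-609)/4 + 91 - 29*1/4*(-13))*1194 + 1291 = (147 - 21*(-29/4) + 91 - 29/4*(-13))*1194 + 1291 = (147 + 609/4 + 91 + 377/4)*1194 + 1291 = (969/2)*1194 + 1291 = 578493 + 1291 = 579784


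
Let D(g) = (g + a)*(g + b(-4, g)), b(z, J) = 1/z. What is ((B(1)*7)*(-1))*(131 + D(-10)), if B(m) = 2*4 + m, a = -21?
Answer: -113085/4 ≈ -28271.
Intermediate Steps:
D(g) = (-21 + g)*(-1/4 + g) (D(g) = (g - 21)*(g + 1/(-4)) = (-21 + g)*(g - 1/4) = (-21 + g)*(-1/4 + g))
B(m) = 8 + m
((B(1)*7)*(-1))*(131 + D(-10)) = (((8 + 1)*7)*(-1))*(131 + (21/4 + (-10)**2 - 85/4*(-10))) = ((9*7)*(-1))*(131 + (21/4 + 100 + 425/2)) = (63*(-1))*(131 + 1271/4) = -63*1795/4 = -113085/4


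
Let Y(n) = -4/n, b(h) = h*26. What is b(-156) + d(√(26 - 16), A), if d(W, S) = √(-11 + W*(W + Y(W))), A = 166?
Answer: -4056 + I*√5 ≈ -4056.0 + 2.2361*I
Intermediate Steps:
b(h) = 26*h
d(W, S) = √(-11 + W*(W - 4/W))
b(-156) + d(√(26 - 16), A) = 26*(-156) + √(-15 + (√(26 - 16))²) = -4056 + √(-15 + (√10)²) = -4056 + √(-15 + 10) = -4056 + √(-5) = -4056 + I*√5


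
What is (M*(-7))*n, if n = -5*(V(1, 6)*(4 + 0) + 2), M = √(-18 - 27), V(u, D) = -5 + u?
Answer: -1470*I*√5 ≈ -3287.0*I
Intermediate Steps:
M = 3*I*√5 (M = √(-45) = 3*I*√5 ≈ 6.7082*I)
n = 70 (n = -5*((-5 + 1)*(4 + 0) + 2) = -5*(-4*4 + 2) = -5*(-16 + 2) = -5*(-14) = 70)
(M*(-7))*n = ((3*I*√5)*(-7))*70 = -21*I*√5*70 = -1470*I*√5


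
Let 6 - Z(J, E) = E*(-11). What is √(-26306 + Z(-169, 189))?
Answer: I*√24221 ≈ 155.63*I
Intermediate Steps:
Z(J, E) = 6 + 11*E (Z(J, E) = 6 - E*(-11) = 6 - (-11)*E = 6 + 11*E)
√(-26306 + Z(-169, 189)) = √(-26306 + (6 + 11*189)) = √(-26306 + (6 + 2079)) = √(-26306 + 2085) = √(-24221) = I*√24221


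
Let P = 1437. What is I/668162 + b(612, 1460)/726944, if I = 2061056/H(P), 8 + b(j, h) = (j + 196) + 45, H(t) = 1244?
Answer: 275078853003/75528893502304 ≈ 0.0036420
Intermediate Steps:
b(j, h) = 233 + j (b(j, h) = -8 + ((j + 196) + 45) = -8 + ((196 + j) + 45) = -8 + (241 + j) = 233 + j)
I = 515264/311 (I = 2061056/1244 = 2061056*(1/1244) = 515264/311 ≈ 1656.8)
I/668162 + b(612, 1460)/726944 = (515264/311)/668162 + (233 + 612)/726944 = (515264/311)*(1/668162) + 845*(1/726944) = 257632/103899191 + 845/726944 = 275078853003/75528893502304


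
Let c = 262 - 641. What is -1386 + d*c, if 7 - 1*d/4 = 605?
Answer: 905182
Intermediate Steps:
d = -2392 (d = 28 - 4*605 = 28 - 2420 = -2392)
c = -379
-1386 + d*c = -1386 - 2392*(-379) = -1386 + 906568 = 905182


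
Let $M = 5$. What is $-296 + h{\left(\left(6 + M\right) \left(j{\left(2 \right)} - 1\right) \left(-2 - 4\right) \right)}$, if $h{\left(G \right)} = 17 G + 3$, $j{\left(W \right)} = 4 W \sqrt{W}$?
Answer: $829 - 8976 \sqrt{2} \approx -11865.0$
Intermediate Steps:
$j{\left(W \right)} = 4 W^{\frac{3}{2}}$
$h{\left(G \right)} = 3 + 17 G$
$-296 + h{\left(\left(6 + M\right) \left(j{\left(2 \right)} - 1\right) \left(-2 - 4\right) \right)} = -296 + \left(3 + 17 \left(6 + 5\right) \left(4 \cdot 2^{\frac{3}{2}} - 1\right) \left(-2 - 4\right)\right) = -296 + \left(3 + 17 \cdot 11 \left(4 \cdot 2 \sqrt{2} - 1\right) \left(-6\right)\right) = -296 + \left(3 + 17 \cdot 11 \left(8 \sqrt{2} - 1\right) \left(-6\right)\right) = -296 + \left(3 + 17 \cdot 11 \left(-1 + 8 \sqrt{2}\right) \left(-6\right)\right) = -296 + \left(3 + 17 \left(-11 + 88 \sqrt{2}\right) \left(-6\right)\right) = -296 + \left(3 + 17 \left(66 - 528 \sqrt{2}\right)\right) = -296 + \left(3 + \left(1122 - 8976 \sqrt{2}\right)\right) = -296 + \left(1125 - 8976 \sqrt{2}\right) = 829 - 8976 \sqrt{2}$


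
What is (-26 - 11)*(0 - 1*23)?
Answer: 851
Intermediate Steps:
(-26 - 11)*(0 - 1*23) = -37*(0 - 23) = -37*(-23) = 851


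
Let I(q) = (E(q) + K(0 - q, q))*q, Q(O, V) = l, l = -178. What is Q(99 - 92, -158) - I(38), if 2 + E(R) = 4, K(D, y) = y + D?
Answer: -254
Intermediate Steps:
K(D, y) = D + y
E(R) = 2 (E(R) = -2 + 4 = 2)
Q(O, V) = -178
I(q) = 2*q (I(q) = (2 + ((0 - q) + q))*q = (2 + (-q + q))*q = (2 + 0)*q = 2*q)
Q(99 - 92, -158) - I(38) = -178 - 2*38 = -178 - 1*76 = -178 - 76 = -254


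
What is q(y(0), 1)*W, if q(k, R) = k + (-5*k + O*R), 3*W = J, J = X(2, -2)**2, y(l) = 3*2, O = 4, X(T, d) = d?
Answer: -80/3 ≈ -26.667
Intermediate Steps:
y(l) = 6
J = 4 (J = (-2)**2 = 4)
W = 4/3 (W = (1/3)*4 = 4/3 ≈ 1.3333)
q(k, R) = -4*k + 4*R (q(k, R) = k + (-5*k + 4*R) = -4*k + 4*R)
q(y(0), 1)*W = (-4*6 + 4*1)*(4/3) = (-24 + 4)*(4/3) = -20*4/3 = -80/3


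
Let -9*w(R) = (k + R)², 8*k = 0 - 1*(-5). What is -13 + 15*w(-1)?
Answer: -847/64 ≈ -13.234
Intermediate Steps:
k = 5/8 (k = (0 - 1*(-5))/8 = (0 + 5)/8 = (⅛)*5 = 5/8 ≈ 0.62500)
w(R) = -(5/8 + R)²/9
-13 + 15*w(-1) = -13 + 15*(-(5 + 8*(-1))²/576) = -13 + 15*(-(5 - 8)²/576) = -13 + 15*(-1/576*(-3)²) = -13 + 15*(-1/576*9) = -13 + 15*(-1/64) = -13 - 15/64 = -847/64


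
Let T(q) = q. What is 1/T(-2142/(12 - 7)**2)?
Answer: -25/2142 ≈ -0.011671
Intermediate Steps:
1/T(-2142/(12 - 7)**2) = 1/(-2142/(12 - 7)**2) = 1/(-2142/(5**2)) = 1/(-2142/25) = -25/2142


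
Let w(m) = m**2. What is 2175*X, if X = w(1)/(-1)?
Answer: -2175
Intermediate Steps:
X = -1 (X = 1**2/(-1) = 1*(-1) = -1)
2175*X = 2175*(-1) = -2175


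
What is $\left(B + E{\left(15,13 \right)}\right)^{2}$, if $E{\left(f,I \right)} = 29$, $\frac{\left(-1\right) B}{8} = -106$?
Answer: $769129$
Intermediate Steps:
$B = 848$ ($B = \left(-8\right) \left(-106\right) = 848$)
$\left(B + E{\left(15,13 \right)}\right)^{2} = \left(848 + 29\right)^{2} = 877^{2} = 769129$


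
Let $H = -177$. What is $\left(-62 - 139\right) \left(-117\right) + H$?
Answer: $23340$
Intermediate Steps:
$\left(-62 - 139\right) \left(-117\right) + H = \left(-62 - 139\right) \left(-117\right) - 177 = \left(-201\right) \left(-117\right) - 177 = 23517 - 177 = 23340$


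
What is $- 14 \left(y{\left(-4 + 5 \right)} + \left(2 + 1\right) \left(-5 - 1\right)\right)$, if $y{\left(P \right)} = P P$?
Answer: $238$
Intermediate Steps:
$y{\left(P \right)} = P^{2}$
$- 14 \left(y{\left(-4 + 5 \right)} + \left(2 + 1\right) \left(-5 - 1\right)\right) = - 14 \left(\left(-4 + 5\right)^{2} + \left(2 + 1\right) \left(-5 - 1\right)\right) = - 14 \left(1^{2} + 3 \left(-6\right)\right) = - 14 \left(1 - 18\right) = \left(-14\right) \left(-17\right) = 238$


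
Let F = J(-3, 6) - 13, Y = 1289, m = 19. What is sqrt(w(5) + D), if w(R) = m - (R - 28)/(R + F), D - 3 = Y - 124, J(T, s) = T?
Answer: 7*sqrt(2926)/11 ≈ 34.422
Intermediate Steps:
F = -16 (F = -3 - 13 = -16)
D = 1168 (D = 3 + (1289 - 124) = 3 + 1165 = 1168)
w(R) = 19 - (-28 + R)/(-16 + R) (w(R) = 19 - (R - 28)/(R - 16) = 19 - (-28 + R)/(-16 + R))
sqrt(w(5) + D) = sqrt(6*(-46 + 3*5)/(-16 + 5) + 1168) = sqrt(6*(-46 + 15)/(-11) + 1168) = sqrt(6*(-1/11)*(-31) + 1168) = sqrt(186/11 + 1168) = sqrt(13034/11) = 7*sqrt(2926)/11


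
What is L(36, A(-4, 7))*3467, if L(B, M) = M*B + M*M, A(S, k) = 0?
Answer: 0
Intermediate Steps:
L(B, M) = M² + B*M (L(B, M) = B*M + M² = M² + B*M)
L(36, A(-4, 7))*3467 = (0*(36 + 0))*3467 = (0*36)*3467 = 0*3467 = 0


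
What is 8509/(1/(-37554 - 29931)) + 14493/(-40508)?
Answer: -23260903385913/40508 ≈ -5.7423e+8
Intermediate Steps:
8509/(1/(-37554 - 29931)) + 14493/(-40508) = 8509/(1/(-67485)) + 14493*(-1/40508) = 8509/(-1/67485) - 14493/40508 = 8509*(-67485) - 14493/40508 = -574229865 - 14493/40508 = -23260903385913/40508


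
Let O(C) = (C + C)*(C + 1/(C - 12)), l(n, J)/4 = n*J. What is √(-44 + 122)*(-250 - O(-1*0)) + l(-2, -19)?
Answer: 152 - 250*√78 ≈ -2055.9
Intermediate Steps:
l(n, J) = 4*J*n (l(n, J) = 4*(n*J) = 4*(J*n) = 4*J*n)
O(C) = 2*C*(C + 1/(-12 + C)) (O(C) = (2*C)*(C + 1/(-12 + C)) = 2*C*(C + 1/(-12 + C)))
√(-44 + 122)*(-250 - O(-1*0)) + l(-2, -19) = √(-44 + 122)*(-250 - 2*(-1*0)*(1 + (-1*0)² - (-12)*0)/(-12 - 1*0)) + 4*(-19)*(-2) = √78*(-250 - 2*0*(1 + 0² - 12*0)/(-12 + 0)) + 152 = √78*(-250 - 2*0*(1 + 0 + 0)/(-12)) + 152 = √78*(-250 - 2*0*(-1)/12) + 152 = √78*(-250 - 1*0) + 152 = √78*(-250 + 0) + 152 = √78*(-250) + 152 = -250*√78 + 152 = 152 - 250*√78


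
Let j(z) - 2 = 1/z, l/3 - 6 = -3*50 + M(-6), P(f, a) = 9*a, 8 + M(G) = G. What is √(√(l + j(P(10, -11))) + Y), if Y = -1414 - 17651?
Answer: √(-20761785 + 33*I*√514019)/33 ≈ 0.078673 + 138.08*I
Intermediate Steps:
M(G) = -8 + G
l = -474 (l = 18 + 3*(-3*50 + (-8 - 6)) = 18 + 3*(-150 - 14) = 18 + 3*(-164) = 18 - 492 = -474)
j(z) = 2 + 1/z
Y = -19065
√(√(l + j(P(10, -11))) + Y) = √(√(-474 + (2 + 1/(9*(-11)))) - 19065) = √(√(-474 + (2 + 1/(-99))) - 19065) = √(√(-474 + (2 - 1/99)) - 19065) = √(√(-474 + 197/99) - 19065) = √(√(-46729/99) - 19065) = √(I*√514019/33 - 19065) = √(-19065 + I*√514019/33)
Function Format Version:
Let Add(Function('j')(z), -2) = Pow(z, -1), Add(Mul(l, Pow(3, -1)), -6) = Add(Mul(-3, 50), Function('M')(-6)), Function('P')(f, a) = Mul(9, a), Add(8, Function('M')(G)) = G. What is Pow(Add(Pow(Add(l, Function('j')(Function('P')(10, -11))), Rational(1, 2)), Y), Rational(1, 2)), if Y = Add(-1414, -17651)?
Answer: Mul(Rational(1, 33), Pow(Add(-20761785, Mul(33, I, Pow(514019, Rational(1, 2)))), Rational(1, 2))) ≈ Add(0.078673, Mul(138.08, I))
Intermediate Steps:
Function('M')(G) = Add(-8, G)
l = -474 (l = Add(18, Mul(3, Add(Mul(-3, 50), Add(-8, -6)))) = Add(18, Mul(3, Add(-150, -14))) = Add(18, Mul(3, -164)) = Add(18, -492) = -474)
Function('j')(z) = Add(2, Pow(z, -1))
Y = -19065
Pow(Add(Pow(Add(l, Function('j')(Function('P')(10, -11))), Rational(1, 2)), Y), Rational(1, 2)) = Pow(Add(Pow(Add(-474, Add(2, Pow(Mul(9, -11), -1))), Rational(1, 2)), -19065), Rational(1, 2)) = Pow(Add(Pow(Add(-474, Add(2, Pow(-99, -1))), Rational(1, 2)), -19065), Rational(1, 2)) = Pow(Add(Pow(Add(-474, Add(2, Rational(-1, 99))), Rational(1, 2)), -19065), Rational(1, 2)) = Pow(Add(Pow(Add(-474, Rational(197, 99)), Rational(1, 2)), -19065), Rational(1, 2)) = Pow(Add(Pow(Rational(-46729, 99), Rational(1, 2)), -19065), Rational(1, 2)) = Pow(Add(Mul(Rational(1, 33), I, Pow(514019, Rational(1, 2))), -19065), Rational(1, 2)) = Pow(Add(-19065, Mul(Rational(1, 33), I, Pow(514019, Rational(1, 2)))), Rational(1, 2))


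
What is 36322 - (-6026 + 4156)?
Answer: 38192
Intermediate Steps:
36322 - (-6026 + 4156) = 36322 - 1*(-1870) = 36322 + 1870 = 38192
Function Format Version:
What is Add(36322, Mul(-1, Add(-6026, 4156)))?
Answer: 38192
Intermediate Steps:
Add(36322, Mul(-1, Add(-6026, 4156))) = Add(36322, Mul(-1, -1870)) = Add(36322, 1870) = 38192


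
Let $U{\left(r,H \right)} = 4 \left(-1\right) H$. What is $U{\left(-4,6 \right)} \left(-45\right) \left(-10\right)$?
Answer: $-10800$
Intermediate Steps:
$U{\left(r,H \right)} = - 4 H$
$U{\left(-4,6 \right)} \left(-45\right) \left(-10\right) = \left(-4\right) 6 \left(-45\right) \left(-10\right) = \left(-24\right) \left(-45\right) \left(-10\right) = 1080 \left(-10\right) = -10800$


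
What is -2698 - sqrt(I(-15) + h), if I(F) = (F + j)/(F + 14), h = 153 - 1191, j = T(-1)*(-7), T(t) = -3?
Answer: -2698 - 6*I*sqrt(29) ≈ -2698.0 - 32.311*I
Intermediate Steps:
j = 21 (j = -3*(-7) = 21)
h = -1038
I(F) = (21 + F)/(14 + F) (I(F) = (F + 21)/(F + 14) = (21 + F)/(14 + F))
-2698 - sqrt(I(-15) + h) = -2698 - sqrt((21 - 15)/(14 - 15) - 1038) = -2698 - sqrt(6/(-1) - 1038) = -2698 - sqrt(-1*6 - 1038) = -2698 - sqrt(-6 - 1038) = -2698 - sqrt(-1044) = -2698 - 6*I*sqrt(29)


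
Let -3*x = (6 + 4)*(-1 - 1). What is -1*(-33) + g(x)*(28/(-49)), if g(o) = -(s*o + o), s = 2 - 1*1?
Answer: 853/21 ≈ 40.619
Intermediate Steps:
s = 1 (s = 2 - 1 = 1)
x = 20/3 (x = -(6 + 4)*(-1 - 1)/3 = -10*(-2)/3 = -1/3*(-20) = 20/3 ≈ 6.6667)
g(o) = -2*o (g(o) = -(1*o + o) = -(o + o) = -2*o)
-1*(-33) + g(x)*(28/(-49)) = -1*(-33) + (-2*20/3)*(28/(-49)) = 33 - 1120*(-1)/(3*49) = 33 - 40/3*(-4/7) = 33 + 160/21 = 853/21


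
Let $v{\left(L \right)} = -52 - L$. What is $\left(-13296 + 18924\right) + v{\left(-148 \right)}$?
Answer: $5724$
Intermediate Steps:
$\left(-13296 + 18924\right) + v{\left(-148 \right)} = \left(-13296 + 18924\right) - -96 = 5628 + \left(-52 + 148\right) = 5628 + 96 = 5724$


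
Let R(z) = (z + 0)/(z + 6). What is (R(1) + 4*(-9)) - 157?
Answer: -1350/7 ≈ -192.86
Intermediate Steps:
R(z) = z/(6 + z)
(R(1) + 4*(-9)) - 157 = (1/(6 + 1) + 4*(-9)) - 157 = (1/7 - 36) - 157 = (1*(⅐) - 36) - 157 = (⅐ - 36) - 157 = -251/7 - 157 = -1350/7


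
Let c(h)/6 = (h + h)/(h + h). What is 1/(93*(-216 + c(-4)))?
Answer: -1/19530 ≈ -5.1203e-5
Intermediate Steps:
c(h) = 6 (c(h) = 6*((h + h)/(h + h)) = 6*((2*h)/((2*h))) = 6*((2*h)*(1/(2*h))) = 6*1 = 6)
1/(93*(-216 + c(-4))) = 1/(93*(-216 + 6)) = 1/(93*(-210)) = 1/(-19530) = -1/19530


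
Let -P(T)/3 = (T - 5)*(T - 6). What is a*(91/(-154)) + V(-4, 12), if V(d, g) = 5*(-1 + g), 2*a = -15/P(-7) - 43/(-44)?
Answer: 79427/1452 ≈ 54.702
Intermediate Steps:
P(T) = -3*(-6 + T)*(-5 + T) (P(T) = -3*(T - 5)*(T - 6) = -3*(-5 + T)*(-6 + T) = -3*(-6 + T)*(-5 + T))
a = 433/858 (a = (-15/(-90 - 3*(-7)**2 + 33*(-7)) - 43/(-44))/2 = (-15/(-90 - 3*49 - 231) - 43*(-1/44))/2 = (-15/(-90 - 147 - 231) + 43/44)/2 = (-15/(-468) + 43/44)/2 = (-15*(-1/468) + 43/44)/2 = (5/156 + 43/44)/2 = (1/2)*(433/429) = 433/858 ≈ 0.50466)
V(d, g) = -5 + 5*g
a*(91/(-154)) + V(-4, 12) = 433*(91/(-154))/858 + (-5 + 5*12) = 433*(91*(-1/154))/858 + (-5 + 60) = (433/858)*(-13/22) + 55 = -433/1452 + 55 = 79427/1452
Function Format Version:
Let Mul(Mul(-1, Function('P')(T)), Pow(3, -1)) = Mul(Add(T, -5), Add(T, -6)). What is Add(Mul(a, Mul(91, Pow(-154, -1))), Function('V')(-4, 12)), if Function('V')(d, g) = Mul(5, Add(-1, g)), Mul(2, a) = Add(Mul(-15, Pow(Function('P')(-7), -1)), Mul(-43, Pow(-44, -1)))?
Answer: Rational(79427, 1452) ≈ 54.702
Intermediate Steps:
Function('P')(T) = Mul(-3, Add(-6, T), Add(-5, T)) (Function('P')(T) = Mul(-3, Mul(Add(T, -5), Add(T, -6))) = Mul(-3, Mul(Add(-5, T), Add(-6, T))) = Mul(-3, Mul(Add(-6, T), Add(-5, T))) = Mul(-3, Add(-6, T), Add(-5, T)))
a = Rational(433, 858) (a = Mul(Rational(1, 2), Add(Mul(-15, Pow(Add(-90, Mul(-3, Pow(-7, 2)), Mul(33, -7)), -1)), Mul(-43, Pow(-44, -1)))) = Mul(Rational(1, 2), Add(Mul(-15, Pow(Add(-90, Mul(-3, 49), -231), -1)), Mul(-43, Rational(-1, 44)))) = Mul(Rational(1, 2), Add(Mul(-15, Pow(Add(-90, -147, -231), -1)), Rational(43, 44))) = Mul(Rational(1, 2), Add(Mul(-15, Pow(-468, -1)), Rational(43, 44))) = Mul(Rational(1, 2), Add(Mul(-15, Rational(-1, 468)), Rational(43, 44))) = Mul(Rational(1, 2), Add(Rational(5, 156), Rational(43, 44))) = Mul(Rational(1, 2), Rational(433, 429)) = Rational(433, 858) ≈ 0.50466)
Function('V')(d, g) = Add(-5, Mul(5, g))
Add(Mul(a, Mul(91, Pow(-154, -1))), Function('V')(-4, 12)) = Add(Mul(Rational(433, 858), Mul(91, Pow(-154, -1))), Add(-5, Mul(5, 12))) = Add(Mul(Rational(433, 858), Mul(91, Rational(-1, 154))), Add(-5, 60)) = Add(Mul(Rational(433, 858), Rational(-13, 22)), 55) = Add(Rational(-433, 1452), 55) = Rational(79427, 1452)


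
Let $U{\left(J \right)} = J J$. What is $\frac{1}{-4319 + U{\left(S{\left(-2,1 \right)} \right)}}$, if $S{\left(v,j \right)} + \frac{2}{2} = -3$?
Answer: $- \frac{1}{4303} \approx -0.0002324$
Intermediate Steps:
$S{\left(v,j \right)} = -4$ ($S{\left(v,j \right)} = -1 - 3 = -4$)
$U{\left(J \right)} = J^{2}$
$\frac{1}{-4319 + U{\left(S{\left(-2,1 \right)} \right)}} = \frac{1}{-4319 + \left(-4\right)^{2}} = \frac{1}{-4319 + 16} = \frac{1}{-4303} = - \frac{1}{4303}$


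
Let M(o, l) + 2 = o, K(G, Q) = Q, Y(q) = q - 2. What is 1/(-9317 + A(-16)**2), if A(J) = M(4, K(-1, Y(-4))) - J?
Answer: -1/8993 ≈ -0.00011120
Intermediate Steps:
Y(q) = -2 + q
M(o, l) = -2 + o
A(J) = 2 - J (A(J) = (-2 + 4) - J = 2 - J)
1/(-9317 + A(-16)**2) = 1/(-9317 + (2 - 1*(-16))**2) = 1/(-9317 + (2 + 16)**2) = 1/(-9317 + 18**2) = 1/(-9317 + 324) = 1/(-8993) = -1/8993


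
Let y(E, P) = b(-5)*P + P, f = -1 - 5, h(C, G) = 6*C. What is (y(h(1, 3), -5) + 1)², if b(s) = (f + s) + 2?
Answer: 1681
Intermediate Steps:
f = -6
b(s) = -4 + s (b(s) = (-6 + s) + 2 = -4 + s)
y(E, P) = -8*P (y(E, P) = (-4 - 5)*P + P = -9*P + P = -8*P)
(y(h(1, 3), -5) + 1)² = (-8*(-5) + 1)² = (40 + 1)² = 41² = 1681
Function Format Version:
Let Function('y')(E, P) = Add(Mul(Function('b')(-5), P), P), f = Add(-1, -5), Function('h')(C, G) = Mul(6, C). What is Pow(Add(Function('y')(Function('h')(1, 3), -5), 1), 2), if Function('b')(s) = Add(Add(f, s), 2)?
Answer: 1681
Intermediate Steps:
f = -6
Function('b')(s) = Add(-4, s) (Function('b')(s) = Add(Add(-6, s), 2) = Add(-4, s))
Function('y')(E, P) = Mul(-8, P) (Function('y')(E, P) = Add(Mul(Add(-4, -5), P), P) = Add(Mul(-9, P), P) = Mul(-8, P))
Pow(Add(Function('y')(Function('h')(1, 3), -5), 1), 2) = Pow(Add(Mul(-8, -5), 1), 2) = Pow(Add(40, 1), 2) = Pow(41, 2) = 1681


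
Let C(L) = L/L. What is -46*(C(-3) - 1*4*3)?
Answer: 506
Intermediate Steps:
C(L) = 1
-46*(C(-3) - 1*4*3) = -46*(1 - 1*4*3) = -46*(1 - 4*3) = -46*(1 - 12) = -46*(-11) = 506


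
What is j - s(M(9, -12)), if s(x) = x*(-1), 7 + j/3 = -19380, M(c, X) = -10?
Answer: -58171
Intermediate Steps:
j = -58161 (j = -21 + 3*(-19380) = -21 - 58140 = -58161)
s(x) = -x
j - s(M(9, -12)) = -58161 - (-1)*(-10) = -58161 - 1*10 = -58161 - 10 = -58171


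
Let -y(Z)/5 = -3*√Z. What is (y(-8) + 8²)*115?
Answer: 7360 + 3450*I*√2 ≈ 7360.0 + 4879.0*I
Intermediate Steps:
y(Z) = 15*√Z (y(Z) = -(-15)*√Z = 15*√Z)
(y(-8) + 8²)*115 = (15*√(-8) + 8²)*115 = (15*(2*I*√2) + 64)*115 = (30*I*√2 + 64)*115 = (64 + 30*I*√2)*115 = 7360 + 3450*I*√2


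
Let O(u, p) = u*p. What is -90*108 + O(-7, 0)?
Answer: -9720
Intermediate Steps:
O(u, p) = p*u
-90*108 + O(-7, 0) = -90*108 + 0*(-7) = -9720 + 0 = -9720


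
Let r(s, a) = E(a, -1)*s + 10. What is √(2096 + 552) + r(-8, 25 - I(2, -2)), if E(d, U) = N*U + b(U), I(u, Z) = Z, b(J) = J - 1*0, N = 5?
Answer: 58 + 2*√662 ≈ 109.46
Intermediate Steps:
b(J) = J (b(J) = J + 0 = J)
E(d, U) = 6*U (E(d, U) = 5*U + U = 6*U)
r(s, a) = 10 - 6*s (r(s, a) = (6*(-1))*s + 10 = -6*s + 10 = 10 - 6*s)
√(2096 + 552) + r(-8, 25 - I(2, -2)) = √(2096 + 552) + (10 - 6*(-8)) = √2648 + (10 + 48) = 2*√662 + 58 = 58 + 2*√662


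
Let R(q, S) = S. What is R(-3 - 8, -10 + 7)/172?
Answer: -3/172 ≈ -0.017442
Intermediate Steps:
R(-3 - 8, -10 + 7)/172 = (-10 + 7)/172 = -3*1/172 = -3/172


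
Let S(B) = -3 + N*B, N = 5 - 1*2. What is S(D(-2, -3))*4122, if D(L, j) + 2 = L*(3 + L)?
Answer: -61830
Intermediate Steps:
N = 3 (N = 5 - 2 = 3)
D(L, j) = -2 + L*(3 + L)
S(B) = -3 + 3*B
S(D(-2, -3))*4122 = (-3 + 3*(-2 + (-2)² + 3*(-2)))*4122 = (-3 + 3*(-2 + 4 - 6))*4122 = (-3 + 3*(-4))*4122 = (-3 - 12)*4122 = -15*4122 = -61830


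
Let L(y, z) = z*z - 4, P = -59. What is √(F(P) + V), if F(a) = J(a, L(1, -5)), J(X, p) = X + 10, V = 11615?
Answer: √11566 ≈ 107.55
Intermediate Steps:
L(y, z) = -4 + z² (L(y, z) = z² - 4 = -4 + z²)
J(X, p) = 10 + X
F(a) = 10 + a
√(F(P) + V) = √((10 - 59) + 11615) = √(-49 + 11615) = √11566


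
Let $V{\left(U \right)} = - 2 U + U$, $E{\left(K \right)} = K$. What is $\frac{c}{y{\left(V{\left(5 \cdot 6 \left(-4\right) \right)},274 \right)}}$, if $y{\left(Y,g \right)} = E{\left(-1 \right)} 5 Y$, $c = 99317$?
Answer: $- \frac{99317}{600} \approx -165.53$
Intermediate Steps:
$V{\left(U \right)} = - U$
$y{\left(Y,g \right)} = - 5 Y$ ($y{\left(Y,g \right)} = \left(-1\right) 5 Y = - 5 Y$)
$\frac{c}{y{\left(V{\left(5 \cdot 6 \left(-4\right) \right)},274 \right)}} = \frac{99317}{\left(-5\right) \left(- 5 \cdot 6 \left(-4\right)\right)} = \frac{99317}{\left(-5\right) \left(- 30 \left(-4\right)\right)} = \frac{99317}{\left(-5\right) \left(\left(-1\right) \left(-120\right)\right)} = \frac{99317}{\left(-5\right) 120} = \frac{99317}{-600} = 99317 \left(- \frac{1}{600}\right) = - \frac{99317}{600}$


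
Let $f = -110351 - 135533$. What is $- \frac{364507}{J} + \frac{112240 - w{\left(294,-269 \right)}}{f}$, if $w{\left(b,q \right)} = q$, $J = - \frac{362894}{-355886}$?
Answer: $- \frac{15948417882850807}{44614914148} \approx -3.5747 \cdot 10^{5}$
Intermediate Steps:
$J = \frac{181447}{177943}$ ($J = \left(-362894\right) \left(- \frac{1}{355886}\right) = \frac{181447}{177943} \approx 1.0197$)
$f = -245884$
$- \frac{364507}{J} + \frac{112240 - w{\left(294,-269 \right)}}{f} = - \frac{364507}{\frac{181447}{177943}} + \frac{112240 - -269}{-245884} = \left(-364507\right) \frac{177943}{181447} + \left(112240 + 269\right) \left(- \frac{1}{245884}\right) = - \frac{64861469101}{181447} + 112509 \left(- \frac{1}{245884}\right) = - \frac{64861469101}{181447} - \frac{112509}{245884} = - \frac{15948417882850807}{44614914148}$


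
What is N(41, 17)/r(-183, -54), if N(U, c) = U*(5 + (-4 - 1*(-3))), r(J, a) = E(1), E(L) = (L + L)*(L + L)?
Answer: 41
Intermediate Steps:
E(L) = 4*L² (E(L) = (2*L)*(2*L) = 4*L²)
r(J, a) = 4 (r(J, a) = 4*1² = 4*1 = 4)
N(U, c) = 4*U (N(U, c) = U*(5 + (-4 + 3)) = U*(5 - 1) = U*4 = 4*U)
N(41, 17)/r(-183, -54) = (4*41)/4 = 164*(¼) = 41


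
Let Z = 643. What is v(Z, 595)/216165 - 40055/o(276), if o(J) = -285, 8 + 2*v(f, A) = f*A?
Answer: 1161734173/8214270 ≈ 141.43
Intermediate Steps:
v(f, A) = -4 + A*f/2 (v(f, A) = -4 + (f*A)/2 = -4 + (A*f)/2 = -4 + A*f/2)
v(Z, 595)/216165 - 40055/o(276) = (-4 + (½)*595*643)/216165 - 40055/(-285) = (-4 + 382585/2)*(1/216165) - 40055*(-1/285) = (382577/2)*(1/216165) + 8011/57 = 382577/432330 + 8011/57 = 1161734173/8214270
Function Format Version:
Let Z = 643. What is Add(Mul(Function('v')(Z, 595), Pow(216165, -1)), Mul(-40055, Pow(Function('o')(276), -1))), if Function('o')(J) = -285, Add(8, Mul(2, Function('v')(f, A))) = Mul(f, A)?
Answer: Rational(1161734173, 8214270) ≈ 141.43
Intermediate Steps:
Function('v')(f, A) = Add(-4, Mul(Rational(1, 2), A, f)) (Function('v')(f, A) = Add(-4, Mul(Rational(1, 2), Mul(f, A))) = Add(-4, Mul(Rational(1, 2), Mul(A, f))) = Add(-4, Mul(Rational(1, 2), A, f)))
Add(Mul(Function('v')(Z, 595), Pow(216165, -1)), Mul(-40055, Pow(Function('o')(276), -1))) = Add(Mul(Add(-4, Mul(Rational(1, 2), 595, 643)), Pow(216165, -1)), Mul(-40055, Pow(-285, -1))) = Add(Mul(Add(-4, Rational(382585, 2)), Rational(1, 216165)), Mul(-40055, Rational(-1, 285))) = Add(Mul(Rational(382577, 2), Rational(1, 216165)), Rational(8011, 57)) = Add(Rational(382577, 432330), Rational(8011, 57)) = Rational(1161734173, 8214270)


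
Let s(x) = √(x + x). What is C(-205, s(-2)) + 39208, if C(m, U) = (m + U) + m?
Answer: 38798 + 2*I ≈ 38798.0 + 2.0*I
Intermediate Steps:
s(x) = √2*√x (s(x) = √(2*x) = √2*√x)
C(m, U) = U + 2*m (C(m, U) = (U + m) + m = U + 2*m)
C(-205, s(-2)) + 39208 = (√2*√(-2) + 2*(-205)) + 39208 = (√2*(I*√2) - 410) + 39208 = (2*I - 410) + 39208 = (-410 + 2*I) + 39208 = 38798 + 2*I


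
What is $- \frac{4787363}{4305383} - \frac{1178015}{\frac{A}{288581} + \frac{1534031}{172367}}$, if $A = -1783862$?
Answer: $- \frac{252281603901662295823606}{582144865196450631} \approx -4.3337 \cdot 10^{5}$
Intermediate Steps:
$- \frac{4787363}{4305383} - \frac{1178015}{\frac{A}{288581} + \frac{1534031}{172367}} = - \frac{4787363}{4305383} - \frac{1178015}{- \frac{1783862}{288581} + \frac{1534031}{172367}} = - \frac{4787363}{4305383} - \frac{1178015}{\frac{135213258657}{49741841227}} = - \frac{4787363}{4305383} - \frac{58596635093024405}{135213258657} = - \frac{252281603901662295823606}{582144865196450631}$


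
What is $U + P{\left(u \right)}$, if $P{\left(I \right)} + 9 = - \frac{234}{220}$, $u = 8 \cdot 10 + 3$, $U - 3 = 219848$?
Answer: $\frac{24182503}{110} \approx 2.1984 \cdot 10^{5}$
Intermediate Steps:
$U = 219851$ ($U = 3 + 219848 = 219851$)
$u = 83$ ($u = 80 + 3 = 83$)
$P{\left(I \right)} = - \frac{1107}{110}$ ($P{\left(I \right)} = -9 - \frac{234}{220} = -9 - \frac{117}{110} = - \frac{1107}{110}$)
$U + P{\left(u \right)} = 219851 - \frac{1107}{110} = \frac{24182503}{110}$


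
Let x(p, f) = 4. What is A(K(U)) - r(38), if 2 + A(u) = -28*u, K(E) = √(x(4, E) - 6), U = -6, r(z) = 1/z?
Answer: -77/38 - 28*I*√2 ≈ -2.0263 - 39.598*I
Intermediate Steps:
K(E) = I*√2 (K(E) = √(4 - 6) = √(-2) = I*√2)
A(u) = -2 - 28*u
A(K(U)) - r(38) = (-2 - 28*I*√2) - 1/38 = -77/38 - 28*I*√2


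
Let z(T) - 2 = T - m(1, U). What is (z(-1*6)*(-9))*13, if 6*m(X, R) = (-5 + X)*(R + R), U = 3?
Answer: 0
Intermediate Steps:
m(X, R) = R*(-5 + X)/3 (m(X, R) = ((-5 + X)*(R + R))/6 = ((-5 + X)*(2*R))/6 = (2*R*(-5 + X))/6 = R*(-5 + X)/3)
z(T) = 6 + T (z(T) = 2 + (T - 3*(-5 + 1)/3) = 2 + (T - 3*(-4)/3) = 2 + (T - 1*(-4)) = 2 + (T + 4) = 2 + (4 + T) = 6 + T)
(z(-1*6)*(-9))*13 = ((6 - 1*6)*(-9))*13 = ((6 - 6)*(-9))*13 = (0*(-9))*13 = 0*13 = 0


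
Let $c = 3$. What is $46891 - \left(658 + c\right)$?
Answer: $46230$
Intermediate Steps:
$46891 - \left(658 + c\right) = 46891 - 661 = 46230$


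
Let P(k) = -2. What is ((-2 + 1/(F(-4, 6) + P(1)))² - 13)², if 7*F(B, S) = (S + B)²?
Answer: 326041/10000 ≈ 32.604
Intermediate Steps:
F(B, S) = (B + S)²/7 (F(B, S) = (S + B)²/7 = (B + S)²/7)
((-2 + 1/(F(-4, 6) + P(1)))² - 13)² = ((-2 + 1/((-4 + 6)²/7 - 2))² - 13)² = ((-2 + 1/((⅐)*2² - 2))² - 13)² = ((-2 + 1/((⅐)*4 - 2))² - 13)² = ((-2 + 1/(4/7 - 2))² - 13)² = ((-2 + 1/(-10/7))² - 13)² = ((-2 - 7/10)² - 13)² = ((-27/10)² - 13)² = (729/100 - 13)² = (-571/100)² = 326041/10000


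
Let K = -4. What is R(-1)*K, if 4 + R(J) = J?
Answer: 20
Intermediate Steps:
R(J) = -4 + J
R(-1)*K = (-4 - 1)*(-4) = -5*(-4) = 20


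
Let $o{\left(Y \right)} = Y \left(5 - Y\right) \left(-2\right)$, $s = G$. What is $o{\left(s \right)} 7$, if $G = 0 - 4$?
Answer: $504$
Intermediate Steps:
$G = -4$ ($G = 0 - 4 = -4$)
$s = -4$
$o{\left(Y \right)} = - 2 Y \left(5 - Y\right)$
$o{\left(s \right)} 7 = 2 \left(-4\right) \left(-5 - 4\right) 7 = 2 \left(-4\right) \left(-9\right) 7 = 72 \cdot 7 = 504$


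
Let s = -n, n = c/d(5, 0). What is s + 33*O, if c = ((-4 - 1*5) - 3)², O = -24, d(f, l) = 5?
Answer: -4104/5 ≈ -820.80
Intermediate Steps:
c = 144 (c = ((-4 - 5) - 3)² = (-9 - 3)² = (-12)² = 144)
n = 144/5 ≈ 28.800
s = -144/5 (s = -1*144/5 = -144/5 ≈ -28.800)
s + 33*O = -144/5 + 33*(-24) = -144/5 - 792 = -4104/5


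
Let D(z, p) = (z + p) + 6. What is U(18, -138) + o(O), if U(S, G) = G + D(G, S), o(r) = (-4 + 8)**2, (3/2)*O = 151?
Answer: -236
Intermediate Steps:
O = 302/3 (O = (2/3)*151 = 302/3 ≈ 100.67)
o(r) = 16 (o(r) = 4**2 = 16)
D(z, p) = 6 + p + z (D(z, p) = (p + z) + 6 = 6 + p + z)
U(S, G) = 6 + S + 2*G (U(S, G) = G + (6 + S + G) = G + (6 + G + S) = 6 + S + 2*G)
U(18, -138) + o(O) = (6 + 18 + 2*(-138)) + 16 = (6 + 18 - 276) + 16 = -252 + 16 = -236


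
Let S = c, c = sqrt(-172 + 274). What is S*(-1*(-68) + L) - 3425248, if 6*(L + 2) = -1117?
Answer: -3425248 - 721*sqrt(102)/6 ≈ -3.4265e+6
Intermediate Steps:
L = -1129/6 (L = -2 + (1/6)*(-1117) = -2 - 1117/6 = -1129/6 ≈ -188.17)
c = sqrt(102) ≈ 10.100
S = sqrt(102) ≈ 10.100
S*(-1*(-68) + L) - 3425248 = sqrt(102)*(-1*(-68) - 1129/6) - 3425248 = sqrt(102)*(68 - 1129/6) - 3425248 = sqrt(102)*(-721/6) - 3425248 = -721*sqrt(102)/6 - 3425248 = -3425248 - 721*sqrt(102)/6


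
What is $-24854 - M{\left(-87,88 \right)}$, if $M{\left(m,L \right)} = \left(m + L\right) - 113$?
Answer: $-24742$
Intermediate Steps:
$M{\left(m,L \right)} = -113 + L + m$ ($M{\left(m,L \right)} = \left(L + m\right) - 113 = -113 + L + m$)
$-24854 - M{\left(-87,88 \right)} = -24854 - \left(-113 + 88 - 87\right) = -24854 - -112 = -24854 + 112 = -24742$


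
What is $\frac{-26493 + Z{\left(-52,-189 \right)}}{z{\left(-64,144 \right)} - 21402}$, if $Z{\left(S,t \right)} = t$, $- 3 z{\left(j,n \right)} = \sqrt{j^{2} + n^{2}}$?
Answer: $\frac{1284858369}{1030596401} - \frac{320184 \sqrt{97}}{1030596401} \approx 1.2437$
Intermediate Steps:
$z{\left(j,n \right)} = - \frac{\sqrt{j^{2} + n^{2}}}{3}$
$\frac{-26493 + Z{\left(-52,-189 \right)}}{z{\left(-64,144 \right)} - 21402} = \frac{-26493 - 189}{- \frac{\sqrt{\left(-64\right)^{2} + 144^{2}}}{3} - 21402} = - \frac{26682}{- \frac{\sqrt{4096 + 20736}}{3} - 21402} = - \frac{26682}{- \frac{\sqrt{24832}}{3} - 21402} = - \frac{26682}{- \frac{16 \sqrt{97}}{3} - 21402} = - \frac{26682}{-21402 - \frac{16 \sqrt{97}}{3}}$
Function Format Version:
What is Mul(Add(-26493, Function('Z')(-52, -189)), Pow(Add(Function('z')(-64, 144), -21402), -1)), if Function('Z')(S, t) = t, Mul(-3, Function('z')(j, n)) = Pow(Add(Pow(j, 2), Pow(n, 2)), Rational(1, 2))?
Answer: Add(Rational(1284858369, 1030596401), Mul(Rational(-320184, 1030596401), Pow(97, Rational(1, 2)))) ≈ 1.2437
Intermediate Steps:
Function('z')(j, n) = Mul(Rational(-1, 3), Pow(Add(Pow(j, 2), Pow(n, 2)), Rational(1, 2)))
Mul(Add(-26493, Function('Z')(-52, -189)), Pow(Add(Function('z')(-64, 144), -21402), -1)) = Mul(Add(-26493, -189), Pow(Add(Mul(Rational(-1, 3), Pow(Add(Pow(-64, 2), Pow(144, 2)), Rational(1, 2))), -21402), -1)) = Mul(-26682, Pow(Add(Mul(Rational(-1, 3), Pow(Add(4096, 20736), Rational(1, 2))), -21402), -1)) = Mul(-26682, Pow(Add(Mul(Rational(-1, 3), Pow(24832, Rational(1, 2))), -21402), -1)) = Mul(-26682, Pow(Add(Mul(Rational(-1, 3), Mul(16, Pow(97, Rational(1, 2)))), -21402), -1)) = Mul(-26682, Pow(Add(Mul(Rational(-16, 3), Pow(97, Rational(1, 2))), -21402), -1)) = Mul(-26682, Pow(Add(-21402, Mul(Rational(-16, 3), Pow(97, Rational(1, 2)))), -1))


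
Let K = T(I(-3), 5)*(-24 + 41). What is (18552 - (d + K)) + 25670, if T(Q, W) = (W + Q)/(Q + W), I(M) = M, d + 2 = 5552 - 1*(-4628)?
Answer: 34027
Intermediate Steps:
d = 10178 (d = -2 + (5552 - 1*(-4628)) = -2 + (5552 + 4628) = -2 + 10180 = 10178)
T(Q, W) = 1 (T(Q, W) = (Q + W)/(Q + W) = 1)
K = 17 (K = 1*(-24 + 41) = 1*17 = 17)
(18552 - (d + K)) + 25670 = (18552 - (10178 + 17)) + 25670 = (18552 - 1*10195) + 25670 = (18552 - 10195) + 25670 = 8357 + 25670 = 34027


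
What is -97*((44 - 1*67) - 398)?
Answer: 40837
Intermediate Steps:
-97*((44 - 1*67) - 398) = -97*((44 - 67) - 398) = -97*(-23 - 398) = -97*(-421) = 40837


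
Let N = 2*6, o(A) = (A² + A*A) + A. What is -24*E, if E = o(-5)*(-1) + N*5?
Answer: -360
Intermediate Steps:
o(A) = A + 2*A² (o(A) = (A² + A²) + A = 2*A² + A = A + 2*A²)
N = 12
E = 15 (E = -5*(1 + 2*(-5))*(-1) + 12*5 = -5*(1 - 10)*(-1) + 60 = -5*(-9)*(-1) + 60 = 45*(-1) + 60 = -45 + 60 = 15)
-24*E = -24*15 = -360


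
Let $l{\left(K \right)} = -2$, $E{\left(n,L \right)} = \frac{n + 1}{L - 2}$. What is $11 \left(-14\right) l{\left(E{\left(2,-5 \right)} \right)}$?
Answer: $308$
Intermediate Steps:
$E{\left(n,L \right)} = \frac{1 + n}{-2 + L}$
$11 \left(-14\right) l{\left(E{\left(2,-5 \right)} \right)} = 11 \left(-14\right) \left(-2\right) = \left(-154\right) \left(-2\right) = 308$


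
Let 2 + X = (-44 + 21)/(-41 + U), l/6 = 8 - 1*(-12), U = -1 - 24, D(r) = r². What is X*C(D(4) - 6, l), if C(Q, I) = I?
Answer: -2180/11 ≈ -198.18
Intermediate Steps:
U = -25
l = 120 (l = 6*(8 - 1*(-12)) = 6*(8 + 12) = 6*20 = 120)
X = -109/66 (X = -2 + (-44 + 21)/(-41 - 25) = -2 - 23/(-66) = -2 - 23*(-1/66) = -2 + 23/66 = -109/66 ≈ -1.6515)
X*C(D(4) - 6, l) = -109/66*120 = -2180/11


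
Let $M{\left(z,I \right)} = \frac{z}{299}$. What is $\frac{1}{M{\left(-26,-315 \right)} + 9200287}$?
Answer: $\frac{23}{211606599} \approx 1.0869 \cdot 10^{-7}$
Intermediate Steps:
$M{\left(z,I \right)} = \frac{z}{299}$ ($M{\left(z,I \right)} = z \frac{1}{299} = \frac{z}{299}$)
$\frac{1}{M{\left(-26,-315 \right)} + 9200287} = \frac{1}{\frac{1}{299} \left(-26\right) + 9200287} = \frac{1}{- \frac{2}{23} + 9200287} = \frac{1}{\frac{211606599}{23}} = \frac{23}{211606599}$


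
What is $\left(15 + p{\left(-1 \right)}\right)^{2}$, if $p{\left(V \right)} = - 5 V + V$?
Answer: $361$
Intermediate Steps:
$p{\left(V \right)} = - 4 V$
$\left(15 + p{\left(-1 \right)}\right)^{2} = \left(15 - -4\right)^{2} = \left(15 + 4\right)^{2} = 19^{2} = 361$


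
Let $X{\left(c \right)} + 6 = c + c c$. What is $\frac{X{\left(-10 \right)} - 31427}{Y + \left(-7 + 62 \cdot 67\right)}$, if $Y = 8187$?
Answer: $- \frac{31343}{12334} \approx -2.5412$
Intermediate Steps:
$X{\left(c \right)} = -6 + c + c^{2}$ ($X{\left(c \right)} = -6 + \left(c + c c\right) = -6 + \left(c + c^{2}\right) = -6 + c + c^{2}$)
$\frac{X{\left(-10 \right)} - 31427}{Y + \left(-7 + 62 \cdot 67\right)} = \frac{\left(-6 - 10 + \left(-10\right)^{2}\right) - 31427}{8187 + \left(-7 + 62 \cdot 67\right)} = \frac{\left(-6 - 10 + 100\right) - 31427}{8187 + \left(-7 + 4154\right)} = \frac{84 - 31427}{8187 + 4147} = - \frac{31343}{12334}$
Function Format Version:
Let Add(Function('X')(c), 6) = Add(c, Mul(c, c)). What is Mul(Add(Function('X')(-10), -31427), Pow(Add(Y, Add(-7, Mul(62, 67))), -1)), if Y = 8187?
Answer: Rational(-31343, 12334) ≈ -2.5412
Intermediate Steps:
Function('X')(c) = Add(-6, c, Pow(c, 2)) (Function('X')(c) = Add(-6, Add(c, Mul(c, c))) = Add(-6, Add(c, Pow(c, 2))) = Add(-6, c, Pow(c, 2)))
Mul(Add(Function('X')(-10), -31427), Pow(Add(Y, Add(-7, Mul(62, 67))), -1)) = Mul(Add(Add(-6, -10, Pow(-10, 2)), -31427), Pow(Add(8187, Add(-7, Mul(62, 67))), -1)) = Mul(Add(Add(-6, -10, 100), -31427), Pow(Add(8187, Add(-7, 4154)), -1)) = Mul(Add(84, -31427), Pow(Add(8187, 4147), -1)) = Mul(-31343, Pow(12334, -1)) = Mul(-31343, Rational(1, 12334)) = Rational(-31343, 12334)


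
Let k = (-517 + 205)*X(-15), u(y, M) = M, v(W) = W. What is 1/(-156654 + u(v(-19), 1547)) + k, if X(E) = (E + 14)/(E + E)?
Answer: -8065569/775535 ≈ -10.400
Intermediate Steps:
X(E) = (14 + E)/(2*E) (X(E) = (14 + E)/((2*E)) = (14 + E)*(1/(2*E)) = (14 + E)/(2*E))
k = -52/5 (k = (-517 + 205)*((1/2)*(14 - 15)/(-15)) = -156*(-1)*(-1)/15 = -312*1/30 = -52/5 ≈ -10.400)
1/(-156654 + u(v(-19), 1547)) + k = 1/(-156654 + 1547) - 52/5 = 1/(-155107) - 52/5 = -1/155107 - 52/5 = -8065569/775535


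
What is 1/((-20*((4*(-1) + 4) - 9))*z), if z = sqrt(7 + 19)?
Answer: sqrt(26)/4680 ≈ 0.0010895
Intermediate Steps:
z = sqrt(26) ≈ 5.0990
1/((-20*((4*(-1) + 4) - 9))*z) = 1/((-20*((4*(-1) + 4) - 9))*sqrt(26)) = 1/((-20*((-4 + 4) - 9))*sqrt(26)) = 1/((-20*(0 - 9))*sqrt(26)) = 1/((-20*(-9))*sqrt(26)) = 1/(180*sqrt(26)) = sqrt(26)/4680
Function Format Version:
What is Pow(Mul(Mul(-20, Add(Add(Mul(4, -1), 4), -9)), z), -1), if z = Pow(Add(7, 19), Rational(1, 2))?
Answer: Mul(Rational(1, 4680), Pow(26, Rational(1, 2))) ≈ 0.0010895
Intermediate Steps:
z = Pow(26, Rational(1, 2)) ≈ 5.0990
Pow(Mul(Mul(-20, Add(Add(Mul(4, -1), 4), -9)), z), -1) = Pow(Mul(Mul(-20, Add(Add(Mul(4, -1), 4), -9)), Pow(26, Rational(1, 2))), -1) = Pow(Mul(Mul(-20, Add(Add(-4, 4), -9)), Pow(26, Rational(1, 2))), -1) = Pow(Mul(Mul(-20, Add(0, -9)), Pow(26, Rational(1, 2))), -1) = Pow(Mul(Mul(-20, -9), Pow(26, Rational(1, 2))), -1) = Pow(Mul(180, Pow(26, Rational(1, 2))), -1) = Mul(Rational(1, 4680), Pow(26, Rational(1, 2)))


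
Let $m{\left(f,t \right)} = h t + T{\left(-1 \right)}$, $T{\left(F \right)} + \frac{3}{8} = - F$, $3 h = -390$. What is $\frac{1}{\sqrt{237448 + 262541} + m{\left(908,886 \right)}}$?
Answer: $- \frac{2457160}{283003486643} - \frac{64 \sqrt{499989}}{849010459929} \approx -8.7357 \cdot 10^{-6}$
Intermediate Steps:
$h = -130$ ($h = \frac{1}{3} \left(-390\right) = -130$)
$T{\left(F \right)} = - \frac{3}{8} - F$
$m{\left(f,t \right)} = \frac{5}{8} - 130 t$ ($m{\left(f,t \right)} = - 130 t - - \frac{5}{8} = - 130 t + \left(- \frac{3}{8} + 1\right) = - 130 t + \frac{5}{8} = \frac{5}{8} - 130 t$)
$\frac{1}{\sqrt{237448 + 262541} + m{\left(908,886 \right)}} = \frac{1}{\sqrt{237448 + 262541} + \left(\frac{5}{8} - 115180\right)} = \frac{1}{\sqrt{499989} + \left(\frac{5}{8} - 115180\right)} = \frac{1}{\sqrt{499989} - \frac{921435}{8}} = \frac{1}{- \frac{921435}{8} + \sqrt{499989}}$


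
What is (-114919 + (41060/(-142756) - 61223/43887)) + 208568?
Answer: 146678214571105/1566283143 ≈ 93647.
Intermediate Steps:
(-114919 + (41060/(-142756) - 61223/43887)) + 208568 = (-114919 + (41060*(-1/142756) - 61223*1/43887)) + 208568 = (-114919 + (-10265/35689 - 61223/43887)) + 208568 = (-114919 - 2635487702/1566283143) + 208568 = -179998327998119/1566283143 + 208568 = 146678214571105/1566283143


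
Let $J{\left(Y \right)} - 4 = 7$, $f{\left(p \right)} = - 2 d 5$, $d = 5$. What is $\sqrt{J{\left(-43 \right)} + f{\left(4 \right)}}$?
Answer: $i \sqrt{39} \approx 6.245 i$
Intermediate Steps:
$f{\left(p \right)} = -50$ ($f{\left(p \right)} = \left(-2\right) 5 \cdot 5 = \left(-10\right) 5 = -50$)
$J{\left(Y \right)} = 11$ ($J{\left(Y \right)} = 4 + 7 = 11$)
$\sqrt{J{\left(-43 \right)} + f{\left(4 \right)}} = \sqrt{11 - 50} = \sqrt{-39} = i \sqrt{39}$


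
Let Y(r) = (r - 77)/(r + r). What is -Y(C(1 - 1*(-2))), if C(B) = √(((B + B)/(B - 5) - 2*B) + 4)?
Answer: -½ - 77*I*√5/10 ≈ -0.5 - 17.218*I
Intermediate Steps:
C(B) = √(4 - 2*B + 2*B/(-5 + B)) (C(B) = √(((2*B)/(-5 + B) - 2*B) + 4) = √((2*B/(-5 + B) - 2*B) + 4) = √((-2*B + 2*B/(-5 + B)) + 4) = √(4 - 2*B + 2*B/(-5 + B)))
Y(r) = (-77 + r)/(2*r) (Y(r) = (-77 + r)/((2*r)) = (-77 + r)*(1/(2*r)) = (-77 + r)/(2*r))
-Y(C(1 - 1*(-2))) = -(-77 + √(4 - 2*(1 - 1*(-2)) + 2*(1 - 1*(-2))/(-5 + (1 - 1*(-2)))))/(2*(√(4 - 2*(1 - 1*(-2)) + 2*(1 - 1*(-2))/(-5 + (1 - 1*(-2)))))) = -(-77 + √(4 - 2*(1 + 2) + 2*(1 + 2)/(-5 + (1 + 2))))/(2*(√(4 - 2*(1 + 2) + 2*(1 + 2)/(-5 + (1 + 2))))) = -(-77 + √(4 - 2*3 + 2*3/(-5 + 3)))/(2*(√(4 - 2*3 + 2*3/(-5 + 3)))) = -(-77 + √(4 - 6 + 2*3/(-2)))/(2*(√(4 - 6 + 2*3/(-2)))) = -(-77 + √(4 - 6 + 2*3*(-½)))/(2*(√(4 - 6 + 2*3*(-½)))) = -(-77 + √(4 - 6 - 3))/(2*(√(4 - 6 - 3))) = -(-77 + √(-5))/(2*(√(-5))) = -(-77 + I*√5)/(2*(I*√5)) = -(-I*√5/5)*(-77 + I*√5)/2 = -(-1)*I*√5*(-77 + I*√5)/10 = I*√5*(-77 + I*√5)/10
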